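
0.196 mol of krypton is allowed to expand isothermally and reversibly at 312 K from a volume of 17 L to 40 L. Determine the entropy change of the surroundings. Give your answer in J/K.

ΔS_surr = -1.39 J/K

For an isothermal ideal gas ΔS_gas = nR ln(V₂/V₁) = 0.196 × 8.314 × ln(40/17) = 1.39 J/K.
The process is reversible, so ΔS_surr = −ΔS_gas = -1.39 J/K and ΔS_universe = 0.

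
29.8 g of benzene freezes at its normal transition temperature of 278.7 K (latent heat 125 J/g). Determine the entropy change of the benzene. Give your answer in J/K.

ΔS = -13.4 J/K

Heat released by the substance: Q = −mL = −29.8 × 125 = −3725 J.
At constant T, ΔS = Q_rev/T = −3725 / 278.7 = -13.4 J/K.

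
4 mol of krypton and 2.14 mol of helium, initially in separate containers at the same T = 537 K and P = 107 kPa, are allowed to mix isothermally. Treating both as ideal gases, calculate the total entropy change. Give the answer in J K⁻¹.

Mole fractions: x_A = 4/6.14 = 0.651, x_B = 0.349.
ΔS_mix = −R(n_A ln x_A + n_B ln x_B) = −8.314 × (4 ln 0.651 + 2.14 ln 0.349) = 33 J/K.

ΔS_mix = 33 J/K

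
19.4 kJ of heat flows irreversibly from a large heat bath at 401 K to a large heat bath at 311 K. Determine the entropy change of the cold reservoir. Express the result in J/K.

The cold reservoir gains heat Q, so ΔS_cold = +Q/T_C = 19400/311 = 62.4 J/K.

ΔS_cold = 62.4 J/K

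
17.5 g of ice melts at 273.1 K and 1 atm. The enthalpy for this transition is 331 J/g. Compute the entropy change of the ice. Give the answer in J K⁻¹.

Heat absorbed by the substance: Q = mL = 17.5 × 331 = 5792.5 J.
At constant T, ΔS = Q_rev/T = 5792.5 / 273.1 = 21.2 J/K.

ΔS = 21.2 J/K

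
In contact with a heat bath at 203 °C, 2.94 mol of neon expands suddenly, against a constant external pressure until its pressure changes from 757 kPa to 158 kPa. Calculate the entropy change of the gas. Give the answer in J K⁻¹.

ΔS_gas = 38.3 J/K

Entropy is a state function, so ΔS_gas depends only on the end states.
For an isothermal ideal gas ΔS_gas = nR ln(P₁/P₂) = 2.94 × 8.314 × ln(757/158) = 38.3 J/K.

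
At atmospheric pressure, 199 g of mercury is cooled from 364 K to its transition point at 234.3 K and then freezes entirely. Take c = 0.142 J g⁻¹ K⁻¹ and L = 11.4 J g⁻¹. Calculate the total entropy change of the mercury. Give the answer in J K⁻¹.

ΔS = -22.1 J/K

Cooling step: ΔS₁ = m c ln(T_tr/T_i) = 199 × 0.142 × ln(234.3/364) = -12.45 J/K.
Phase change: ΔS₂ = −mL/T_tr = −199 × 11.4 / 234.3 = -9.682 J/K.
ΔS_total = (-12.45) + (-9.682) = -22.1 J/K.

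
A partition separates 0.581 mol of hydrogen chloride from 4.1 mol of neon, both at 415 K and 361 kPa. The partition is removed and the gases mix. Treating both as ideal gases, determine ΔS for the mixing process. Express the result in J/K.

Mole fractions: x_A = 0.581/4.68 = 0.124, x_B = 0.876.
ΔS_mix = −R(n_A ln x_A + n_B ln x_B) = −8.314 × (0.581 ln 0.124 + 4.1 ln 0.876) = 14.6 J/K.

ΔS_mix = 14.6 J/K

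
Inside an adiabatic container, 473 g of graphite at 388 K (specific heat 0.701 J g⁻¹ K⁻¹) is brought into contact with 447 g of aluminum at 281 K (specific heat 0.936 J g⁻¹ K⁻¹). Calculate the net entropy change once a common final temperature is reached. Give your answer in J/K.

Energy balance: T_f = (m₁c₁T₁ + m₂c₂T₂)/(m₁c₁ + m₂c₂) = 328.31 K.
ΔS₁ = m₁c₁ ln(T_f/T₁) = 331.573 × ln(328.31/388) = -55.39 J/K.
ΔS₂ = m₂c₂ ln(T_f/T₂) = 418.392 × ln(328.31/281) = 65.1 J/K.
ΔS_total = -55.39 + 65.1 = 9.71 J/K.

ΔS_total = 9.71 J/K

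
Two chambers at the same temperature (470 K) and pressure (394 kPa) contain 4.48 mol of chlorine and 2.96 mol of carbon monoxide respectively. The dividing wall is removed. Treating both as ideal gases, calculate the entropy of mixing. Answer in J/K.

ΔS_mix = 41.6 J/K

Mole fractions: x_A = 4.48/7.44 = 0.602, x_B = 0.398.
ΔS_mix = −R(n_A ln x_A + n_B ln x_B) = −8.314 × (4.48 ln 0.602 + 2.96 ln 0.398) = 41.6 J/K.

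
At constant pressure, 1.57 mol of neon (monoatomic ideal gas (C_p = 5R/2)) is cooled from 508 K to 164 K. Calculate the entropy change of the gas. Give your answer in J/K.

At constant pressure, ΔS = nC_p ln(T₂/T₁) with C_p = 5R/2 = 20.79 J mol⁻¹ K⁻¹.
ΔS = 1.57 × 20.79 × ln(164/508) = -36.9 J/K.

ΔS = -36.9 J/K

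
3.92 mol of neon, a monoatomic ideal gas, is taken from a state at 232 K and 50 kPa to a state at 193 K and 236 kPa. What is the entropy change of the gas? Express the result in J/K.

ΔS = -65.6 J/K

ΔS = nC_p ln(T₂/T₁) − nR ln(P₂/P₁), with C_p = 5R/2 = 20.79 J mol⁻¹ K⁻¹ for a monoatomic ideal gas.
ΔS = 3.92 × [20.79 × ln(193/232) − 8.314 × ln(236/50)] = -65.6 J/K.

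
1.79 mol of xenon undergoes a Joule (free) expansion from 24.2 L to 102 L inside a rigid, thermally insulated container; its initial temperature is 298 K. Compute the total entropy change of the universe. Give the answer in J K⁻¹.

ΔS_universe = 21.4 J/K

For an ideal gas in free expansion Q = 0 and W = 0, so T is unchanged.
Entropy is a state function; using a reversible isothermal path, ΔS_gas = nR ln(V₂/V₁) = 1.79 × 8.314 × ln(102/24.2) = 21.4 J/K.
The insulated surroundings exchange no heat, so ΔS_surr = 0 and ΔS_universe = ΔS_gas.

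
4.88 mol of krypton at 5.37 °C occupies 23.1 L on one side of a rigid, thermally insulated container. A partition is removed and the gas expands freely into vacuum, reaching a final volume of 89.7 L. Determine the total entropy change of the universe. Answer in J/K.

No heat is exchanged and no work is done, so the ideal-gas temperature stays constant.
Entropy is a state function; using a reversible isothermal path, ΔS_gas = nR ln(V₂/V₁) = 4.88 × 8.314 × ln(89.7/23.1) = 55 J/K.
The insulated surroundings exchange no heat, so ΔS_surr = 0 and ΔS_universe = ΔS_gas.

ΔS_universe = 55 J/K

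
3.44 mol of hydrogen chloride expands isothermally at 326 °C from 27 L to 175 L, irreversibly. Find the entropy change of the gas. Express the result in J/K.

Entropy is a state function, so ΔS_gas depends only on the end states.
For an isothermal ideal gas ΔS_gas = nR ln(V₂/V₁) = 3.44 × 8.314 × ln(175/27) = 53.5 J/K.

ΔS_gas = 53.5 J/K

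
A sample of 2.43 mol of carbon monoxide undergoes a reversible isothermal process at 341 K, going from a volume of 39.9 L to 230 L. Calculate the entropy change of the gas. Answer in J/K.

ΔS_gas = 35.4 J/K

For an isothermal ideal gas ΔS_gas = nR ln(V₂/V₁) = 2.43 × 8.314 × ln(230/39.9) = 35.4 J/K.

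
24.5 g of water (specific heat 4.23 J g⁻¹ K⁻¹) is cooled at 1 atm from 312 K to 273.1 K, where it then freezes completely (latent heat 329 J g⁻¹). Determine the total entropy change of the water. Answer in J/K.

ΔS = -43.3 J/K

Cooling step: ΔS₁ = m c ln(T_tr/T_i) = 24.5 × 4.23 × ln(273.1/312) = -13.8 J/K.
Phase change: ΔS₂ = −mL/T_tr = −24.5 × 329 / 273.1 = -29.51 J/K.
ΔS_total = (-13.8) + (-29.51) = -43.3 J/K.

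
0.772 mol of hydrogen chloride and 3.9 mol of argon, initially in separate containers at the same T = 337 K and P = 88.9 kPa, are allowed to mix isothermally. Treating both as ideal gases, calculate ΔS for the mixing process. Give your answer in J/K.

ΔS_mix = 17.4 J/K

Mole fractions: x_A = 0.772/4.67 = 0.165, x_B = 0.835.
ΔS_mix = −R(n_A ln x_A + n_B ln x_B) = −8.314 × (0.772 ln 0.165 + 3.9 ln 0.835) = 17.4 J/K.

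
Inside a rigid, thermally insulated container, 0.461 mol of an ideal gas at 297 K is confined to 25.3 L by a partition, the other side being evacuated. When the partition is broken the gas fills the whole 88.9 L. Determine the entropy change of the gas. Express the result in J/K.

ΔS_gas = 4.82 J/K

No heat is exchanged and no work is done, so the ideal-gas temperature stays constant.
Entropy is a state function; using a reversible isothermal path, ΔS_gas = nR ln(V₂/V₁) = 0.461 × 8.314 × ln(88.9/25.3) = 4.82 J/K.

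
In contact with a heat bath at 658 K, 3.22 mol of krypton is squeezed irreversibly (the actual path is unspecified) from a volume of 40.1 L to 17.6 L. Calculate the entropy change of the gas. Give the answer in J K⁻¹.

Entropy is a state function, so ΔS_gas depends only on the end states.
For an isothermal ideal gas ΔS_gas = nR ln(V₂/V₁) = 3.22 × 8.314 × ln(17.6/40.1) = -22 J/K.

ΔS_gas = -22 J/K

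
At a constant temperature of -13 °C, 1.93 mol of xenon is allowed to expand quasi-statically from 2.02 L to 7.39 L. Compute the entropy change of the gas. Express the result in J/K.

For an isothermal ideal gas ΔS_gas = nR ln(V₂/V₁) = 1.93 × 8.314 × ln(7.39/2.02) = 20.8 J/K.

ΔS_gas = 20.8 J/K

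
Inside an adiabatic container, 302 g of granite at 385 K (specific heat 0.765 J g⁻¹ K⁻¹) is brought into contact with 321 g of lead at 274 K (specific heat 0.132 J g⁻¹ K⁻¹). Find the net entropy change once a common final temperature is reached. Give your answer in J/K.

Energy balance: T_f = (m₁c₁T₁ + m₂c₂T₂)/(m₁c₁ + m₂c₂) = 367.8 K.
ΔS₁ = m₁c₁ ln(T_f/T₁) = 231.03 × ln(367.8/385) = -10.56 J/K.
ΔS₂ = m₂c₂ ln(T_f/T₂) = 42.372 × ln(367.8/274) = 12.47 J/K.
ΔS_total = -10.56 + 12.47 = 1.91 J/K.

ΔS_total = 1.91 J/K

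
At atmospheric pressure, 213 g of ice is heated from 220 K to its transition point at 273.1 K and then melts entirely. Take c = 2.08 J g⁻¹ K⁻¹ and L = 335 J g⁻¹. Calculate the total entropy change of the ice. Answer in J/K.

ΔS = 357 J/K

Warming step: ΔS₁ = m c ln(T_tr/T_i) = 213 × 2.08 × ln(273.1/220) = 95.79 J/K.
Phase change: ΔS₂ = +mL/T_tr = 213 × 335 / 273.1 = 261.3 J/K.
ΔS_total = (95.79) + (261.3) = 357 J/K.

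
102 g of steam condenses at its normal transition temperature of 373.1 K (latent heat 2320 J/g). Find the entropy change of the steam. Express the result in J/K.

Heat released by the substance: Q = −mL = −102 × 2320 = −236640 J.
At constant T, ΔS = Q_rev/T = −236640 / 373.1 = -634 J/K.

ΔS = -634 J/K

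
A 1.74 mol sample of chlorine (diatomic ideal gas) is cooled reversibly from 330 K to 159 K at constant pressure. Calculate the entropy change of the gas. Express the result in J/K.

At constant pressure, ΔS = nC_p ln(T₂/T₁) with C_p = 7R/2 = 29.1 J mol⁻¹ K⁻¹.
ΔS = 1.74 × 29.1 × ln(159/330) = -37 J/K.

ΔS = -37 J/K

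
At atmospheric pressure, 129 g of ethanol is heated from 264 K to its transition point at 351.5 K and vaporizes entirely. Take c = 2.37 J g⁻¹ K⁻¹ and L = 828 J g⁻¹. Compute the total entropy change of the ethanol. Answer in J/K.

Warming step: ΔS₁ = m c ln(T_tr/T_i) = 129 × 2.37 × ln(351.5/264) = 87.52 J/K.
Phase change: ΔS₂ = +mL/T_tr = 129 × 828 / 351.5 = 303.9 J/K.
ΔS_total = (87.52) + (303.9) = 391 J/K.

ΔS = 391 J/K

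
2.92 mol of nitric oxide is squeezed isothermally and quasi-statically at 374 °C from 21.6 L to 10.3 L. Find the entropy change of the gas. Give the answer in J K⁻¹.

ΔS_gas = -18 J/K

For an isothermal ideal gas ΔS_gas = nR ln(V₂/V₁) = 2.92 × 8.314 × ln(10.3/21.6) = -18 J/K.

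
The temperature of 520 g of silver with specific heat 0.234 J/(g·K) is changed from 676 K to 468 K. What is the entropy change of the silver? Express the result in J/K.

ΔS = -44.7 J/K

ΔS = ∫dQ_rev/T = m c ln(T₂/T₁) = 520 × 0.234 × ln(468/676) = -44.7 J/K.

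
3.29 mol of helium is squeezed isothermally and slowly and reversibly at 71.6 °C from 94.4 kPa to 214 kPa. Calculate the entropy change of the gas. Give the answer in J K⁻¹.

For an isothermal ideal gas ΔS_gas = nR ln(P₁/P₂) = 3.29 × 8.314 × ln(94.4/214) = -22.4 J/K.

ΔS_gas = -22.4 J/K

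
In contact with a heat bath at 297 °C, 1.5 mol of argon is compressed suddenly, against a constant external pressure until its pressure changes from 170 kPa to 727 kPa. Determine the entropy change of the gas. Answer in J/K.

ΔS_gas = -18.1 J/K

Entropy is a state function, so ΔS_gas depends only on the end states.
For an isothermal ideal gas ΔS_gas = nR ln(P₁/P₂) = 1.5 × 8.314 × ln(170/727) = -18.1 J/K.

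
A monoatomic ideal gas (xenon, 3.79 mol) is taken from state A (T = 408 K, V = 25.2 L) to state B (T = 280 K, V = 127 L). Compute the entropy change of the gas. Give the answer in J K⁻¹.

ΔS = 33.2 J/K

Entropy is a state function: ΔS = nC_V ln(T₂/T₁) + nR ln(V₂/V₁), with C_V = 3R/2 = 12.47 J mol⁻¹ K⁻¹ for a monoatomic ideal gas.
ΔS = 3.79 × [12.47 × ln(280/408) + 8.314 × ln(127/25.2)] = 33.2 J/K.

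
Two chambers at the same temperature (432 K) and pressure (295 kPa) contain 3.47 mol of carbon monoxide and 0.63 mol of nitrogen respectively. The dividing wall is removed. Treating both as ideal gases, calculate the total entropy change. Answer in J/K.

ΔS_mix = 14.6 J/K

Mole fractions: x_A = 3.47/4.1 = 0.846, x_B = 0.154.
ΔS_mix = −R(n_A ln x_A + n_B ln x_B) = −8.314 × (3.47 ln 0.846 + 0.63 ln 0.154) = 14.6 J/K.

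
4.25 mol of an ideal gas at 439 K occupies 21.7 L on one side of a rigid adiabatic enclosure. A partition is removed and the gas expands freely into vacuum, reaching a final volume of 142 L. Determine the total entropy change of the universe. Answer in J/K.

ΔS_universe = 66.4 J/K

For an ideal gas in free expansion Q = 0 and W = 0, so T is unchanged.
Entropy is a state function; using a reversible isothermal path, ΔS_gas = nR ln(V₂/V₁) = 4.25 × 8.314 × ln(142/21.7) = 66.4 J/K.
The insulated surroundings exchange no heat, so ΔS_surr = 0 and ΔS_universe = ΔS_gas.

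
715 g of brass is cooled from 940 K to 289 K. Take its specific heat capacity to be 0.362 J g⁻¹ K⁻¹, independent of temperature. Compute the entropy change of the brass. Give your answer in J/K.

ΔS = -305 J/K

ΔS = ∫dQ_rev/T = m c ln(T₂/T₁) = 715 × 0.362 × ln(289/940) = -305 J/K.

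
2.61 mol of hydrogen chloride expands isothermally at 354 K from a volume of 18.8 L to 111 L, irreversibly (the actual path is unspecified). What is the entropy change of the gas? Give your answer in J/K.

ΔS_gas = 38.5 J/K

Entropy is a state function, so ΔS_gas depends only on the end states.
For an isothermal ideal gas ΔS_gas = nR ln(V₂/V₁) = 2.61 × 8.314 × ln(111/18.8) = 38.5 J/K.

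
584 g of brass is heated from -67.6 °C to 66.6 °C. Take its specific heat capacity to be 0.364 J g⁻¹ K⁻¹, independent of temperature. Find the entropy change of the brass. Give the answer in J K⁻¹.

In kelvin: T₁ = 205.55 K, T₂ = 339.75 K. ΔS = ∫dQ_rev/T = m c ln(T₂/T₁) = 584 × 0.364 × ln(339.75/205.55) = 107 J/K.

ΔS = 107 J/K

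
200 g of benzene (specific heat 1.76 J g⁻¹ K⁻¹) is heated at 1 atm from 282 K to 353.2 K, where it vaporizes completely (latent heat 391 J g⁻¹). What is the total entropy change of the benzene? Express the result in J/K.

Warming step: ΔS₁ = m c ln(T_tr/T_i) = 200 × 1.76 × ln(353.2/282) = 79.24 J/K.
Phase change: ΔS₂ = +mL/T_tr = 200 × 391 / 353.2 = 221.4 J/K.
ΔS_total = (79.24) + (221.4) = 301 J/K.

ΔS = 301 J/K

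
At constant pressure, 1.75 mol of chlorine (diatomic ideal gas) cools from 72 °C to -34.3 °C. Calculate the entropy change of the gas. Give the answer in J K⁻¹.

ΔS = -18.7 J/K

In kelvin: T₁ = 345.15 K, T₂ = 238.85 K. At constant pressure, ΔS = nC_p ln(T₂/T₁) with C_p = 7R/2 = 29.1 J mol⁻¹ K⁻¹.
ΔS = 1.75 × 29.1 × ln(238.85/345.15) = -18.7 J/K.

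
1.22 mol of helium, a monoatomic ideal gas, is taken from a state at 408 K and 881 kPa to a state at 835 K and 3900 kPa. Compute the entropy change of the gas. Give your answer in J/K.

ΔS = nC_p ln(T₂/T₁) − nR ln(P₂/P₁), with C_p = 5R/2 = 20.79 J mol⁻¹ K⁻¹ for a monoatomic ideal gas.
ΔS = 1.22 × [20.79 × ln(835/408) − 8.314 × ln(3900/881)] = 3.07 J/K.

ΔS = 3.07 J/K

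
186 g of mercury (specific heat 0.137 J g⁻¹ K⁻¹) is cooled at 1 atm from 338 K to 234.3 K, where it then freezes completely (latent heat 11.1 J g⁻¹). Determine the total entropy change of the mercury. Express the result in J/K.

Cooling step: ΔS₁ = m c ln(T_tr/T_i) = 186 × 0.137 × ln(234.3/338) = -9.338 J/K.
Phase change: ΔS₂ = −mL/T_tr = −186 × 11.1 / 234.3 = -8.812 J/K.
ΔS_total = (-9.338) + (-8.812) = -18.1 J/K.

ΔS = -18.1 J/K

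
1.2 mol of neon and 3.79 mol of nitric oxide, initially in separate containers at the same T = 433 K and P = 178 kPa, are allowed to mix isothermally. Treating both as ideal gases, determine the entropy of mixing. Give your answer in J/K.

ΔS_mix = 22.9 J/K

Mole fractions: x_A = 1.2/4.99 = 0.24, x_B = 0.76.
ΔS_mix = −R(n_A ln x_A + n_B ln x_B) = −8.314 × (1.2 ln 0.24 + 3.79 ln 0.76) = 22.9 J/K.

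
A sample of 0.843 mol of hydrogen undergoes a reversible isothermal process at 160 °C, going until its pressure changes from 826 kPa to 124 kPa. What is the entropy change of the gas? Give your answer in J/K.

ΔS_gas = 13.3 J/K

For an isothermal ideal gas ΔS_gas = nR ln(P₁/P₂) = 0.843 × 8.314 × ln(826/124) = 13.3 J/K.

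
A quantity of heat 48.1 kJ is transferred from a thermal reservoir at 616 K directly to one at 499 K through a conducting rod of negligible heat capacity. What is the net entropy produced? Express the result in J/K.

ΔS_hot = −Q/T_H = −48100/616 = -78.08 J/K and ΔS_cold = +Q/T_C = 48100/499 = 96.39 J/K.
ΔS_total = -78.08 + 96.39 = 18.3 J/K, positive as the second law requires.

ΔS_total = 18.3 J/K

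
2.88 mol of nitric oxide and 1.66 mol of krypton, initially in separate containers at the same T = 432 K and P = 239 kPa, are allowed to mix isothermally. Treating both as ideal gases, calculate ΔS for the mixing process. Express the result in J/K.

ΔS_mix = 24.8 J/K

Mole fractions: x_A = 2.88/4.54 = 0.634, x_B = 0.366.
ΔS_mix = −R(n_A ln x_A + n_B ln x_B) = −8.314 × (2.88 ln 0.634 + 1.66 ln 0.366) = 24.8 J/K.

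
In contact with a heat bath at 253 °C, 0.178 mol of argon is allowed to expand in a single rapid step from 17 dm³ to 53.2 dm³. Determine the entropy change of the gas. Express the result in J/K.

Entropy is a state function, so ΔS_gas depends only on the end states.
For an isothermal ideal gas ΔS_gas = nR ln(V₂/V₁) = 0.178 × 8.314 × ln(53.2/17) = 1.69 J/K.

ΔS_gas = 1.69 J/K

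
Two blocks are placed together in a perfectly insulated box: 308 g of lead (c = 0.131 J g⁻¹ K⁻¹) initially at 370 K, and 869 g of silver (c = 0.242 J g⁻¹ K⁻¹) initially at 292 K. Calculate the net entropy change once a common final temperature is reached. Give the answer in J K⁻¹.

Energy balance: T_f = (m₁c₁T₁ + m₂c₂T₂)/(m₁c₁ + m₂c₂) = 304.56 K.
ΔS₁ = m₁c₁ ln(T_f/T₁) = 40.348 × ln(304.56/370) = -7.854 J/K.
ΔS₂ = m₂c₂ ln(T_f/T₂) = 210.298 × ln(304.56/292) = 8.854 J/K.
ΔS_total = -7.854 + 8.854 = 1 J/K.

ΔS_total = 1 J/K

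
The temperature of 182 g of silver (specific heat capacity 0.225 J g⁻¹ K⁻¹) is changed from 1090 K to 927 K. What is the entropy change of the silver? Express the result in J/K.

ΔS = -6.63 J/K

ΔS = ∫dQ_rev/T = m c ln(T₂/T₁) = 182 × 0.225 × ln(927/1090) = -6.63 J/K.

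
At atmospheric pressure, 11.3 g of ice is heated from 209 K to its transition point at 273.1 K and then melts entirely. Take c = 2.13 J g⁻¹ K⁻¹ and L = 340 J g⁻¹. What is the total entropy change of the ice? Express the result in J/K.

ΔS = 20.5 J/K

Warming step: ΔS₁ = m c ln(T_tr/T_i) = 11.3 × 2.13 × ln(273.1/209) = 6.439 J/K.
Phase change: ΔS₂ = +mL/T_tr = 11.3 × 340 / 273.1 = 14.07 J/K.
ΔS_total = (6.439) + (14.07) = 20.5 J/K.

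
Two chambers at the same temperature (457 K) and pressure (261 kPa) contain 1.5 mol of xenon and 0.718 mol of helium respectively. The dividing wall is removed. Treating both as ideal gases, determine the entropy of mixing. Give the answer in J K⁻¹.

ΔS_mix = 11.6 J/K

Mole fractions: x_A = 1.5/2.22 = 0.676, x_B = 0.324.
ΔS_mix = −R(n_A ln x_A + n_B ln x_B) = −8.314 × (1.5 ln 0.676 + 0.718 ln 0.324) = 11.6 J/K.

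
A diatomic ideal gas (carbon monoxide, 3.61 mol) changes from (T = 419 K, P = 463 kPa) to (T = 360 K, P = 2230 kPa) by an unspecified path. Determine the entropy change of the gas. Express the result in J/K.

ΔS = nC_p ln(T₂/T₁) − nR ln(P₂/P₁), with C_p = 7R/2 = 29.1 J mol⁻¹ K⁻¹ for a diatomic ideal gas.
ΔS = 3.61 × [29.1 × ln(360/419) − 8.314 × ln(2230/463)] = -63.1 J/K.

ΔS = -63.1 J/K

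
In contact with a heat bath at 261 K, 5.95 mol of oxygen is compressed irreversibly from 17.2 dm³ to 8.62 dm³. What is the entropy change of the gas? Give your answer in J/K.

ΔS_gas = -34.2 J/K

Entropy is a state function, so ΔS_gas depends only on the end states.
For an isothermal ideal gas ΔS_gas = nR ln(V₂/V₁) = 5.95 × 8.314 × ln(8.62/17.2) = -34.2 J/K.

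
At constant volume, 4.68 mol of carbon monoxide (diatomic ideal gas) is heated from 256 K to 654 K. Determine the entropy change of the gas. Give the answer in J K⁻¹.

At constant volume, ΔS = nC_V ln(T₂/T₁) with C_V = 5R/2 = 20.79 J mol⁻¹ K⁻¹.
ΔS = 4.68 × 20.79 × ln(654/256) = 91.2 J/K.

ΔS = 91.2 J/K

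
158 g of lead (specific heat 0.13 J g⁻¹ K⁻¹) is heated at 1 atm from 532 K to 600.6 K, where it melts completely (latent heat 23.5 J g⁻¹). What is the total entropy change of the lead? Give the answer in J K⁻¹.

ΔS = 8.67 J/K

Warming step: ΔS₁ = m c ln(T_tr/T_i) = 158 × 0.13 × ln(600.6/532) = 2.491 J/K.
Phase change: ΔS₂ = +mL/T_tr = 158 × 23.5 / 600.6 = 6.182 J/K.
ΔS_total = (2.491) + (6.182) = 8.67 J/K.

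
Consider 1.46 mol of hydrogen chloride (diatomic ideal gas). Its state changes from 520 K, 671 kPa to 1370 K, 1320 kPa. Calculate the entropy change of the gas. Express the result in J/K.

ΔS = nC_p ln(T₂/T₁) − nR ln(P₂/P₁), with C_p = 7R/2 = 29.1 J mol⁻¹ K⁻¹ for a diatomic ideal gas.
ΔS = 1.46 × [29.1 × ln(1370/520) − 8.314 × ln(1320/671)] = 32.9 J/K.

ΔS = 32.9 J/K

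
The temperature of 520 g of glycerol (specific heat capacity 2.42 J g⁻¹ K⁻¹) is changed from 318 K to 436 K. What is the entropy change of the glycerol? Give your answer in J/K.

ΔS = 397 J/K

ΔS = ∫dQ_rev/T = m c ln(T₂/T₁) = 520 × 2.42 × ln(436/318) = 397 J/K.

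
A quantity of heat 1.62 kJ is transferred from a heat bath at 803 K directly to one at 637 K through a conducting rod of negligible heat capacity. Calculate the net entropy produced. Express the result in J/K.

ΔS_hot = −Q/T_H = −1620/803 = -2.017 J/K and ΔS_cold = +Q/T_C = 1620/637 = 2.543 J/K.
ΔS_total = -2.017 + 2.543 = 0.526 J/K, positive as the second law requires.

ΔS_total = 0.526 J/K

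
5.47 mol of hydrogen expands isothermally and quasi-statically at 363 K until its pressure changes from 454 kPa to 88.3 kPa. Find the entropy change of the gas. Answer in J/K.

For an isothermal ideal gas ΔS_gas = nR ln(P₁/P₂) = 5.47 × 8.314 × ln(454/88.3) = 74.5 J/K.

ΔS_gas = 74.5 J/K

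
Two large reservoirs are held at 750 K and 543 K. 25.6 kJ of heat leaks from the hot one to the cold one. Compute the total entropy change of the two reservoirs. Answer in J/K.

ΔS_total = 13 J/K

ΔS_hot = −Q/T_H = −25600/750 = -34.13 J/K and ΔS_cold = +Q/T_C = 25600/543 = 47.15 J/K.
ΔS_total = -34.13 + 47.15 = 13 J/K, positive as the second law requires.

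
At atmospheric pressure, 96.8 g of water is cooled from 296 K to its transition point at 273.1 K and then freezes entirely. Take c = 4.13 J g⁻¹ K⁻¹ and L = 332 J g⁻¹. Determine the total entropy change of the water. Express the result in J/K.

ΔS = -150 J/K

Cooling step: ΔS₁ = m c ln(T_tr/T_i) = 96.8 × 4.13 × ln(273.1/296) = -32.19 J/K.
Phase change: ΔS₂ = −mL/T_tr = −96.8 × 332 / 273.1 = -117.7 J/K.
ΔS_total = (-32.19) + (-117.7) = -150 J/K.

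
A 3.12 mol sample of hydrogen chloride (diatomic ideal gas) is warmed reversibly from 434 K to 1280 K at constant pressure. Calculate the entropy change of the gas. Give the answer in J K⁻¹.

ΔS = 98.2 J/K

At constant pressure, ΔS = nC_p ln(T₂/T₁) with C_p = 7R/2 = 29.1 J mol⁻¹ K⁻¹.
ΔS = 3.12 × 29.1 × ln(1280/434) = 98.2 J/K.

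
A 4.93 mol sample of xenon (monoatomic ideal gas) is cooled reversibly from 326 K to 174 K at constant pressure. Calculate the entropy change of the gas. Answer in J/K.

At constant pressure, ΔS = nC_p ln(T₂/T₁) with C_p = 5R/2 = 20.79 J mol⁻¹ K⁻¹.
ΔS = 4.93 × 20.79 × ln(174/326) = -64.3 J/K.

ΔS = -64.3 J/K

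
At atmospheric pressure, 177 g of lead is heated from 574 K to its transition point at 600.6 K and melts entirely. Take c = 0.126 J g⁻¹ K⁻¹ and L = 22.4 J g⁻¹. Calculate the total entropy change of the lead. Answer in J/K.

ΔS = 7.61 J/K

Warming step: ΔS₁ = m c ln(T_tr/T_i) = 177 × 0.126 × ln(600.6/574) = 1.01 J/K.
Phase change: ΔS₂ = +mL/T_tr = 177 × 22.4 / 600.6 = 6.601 J/K.
ΔS_total = (1.01) + (6.601) = 7.61 J/K.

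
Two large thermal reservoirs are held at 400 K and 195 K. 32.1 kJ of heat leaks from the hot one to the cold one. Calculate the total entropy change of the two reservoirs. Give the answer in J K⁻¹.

ΔS_total = 84.4 J/K

ΔS_hot = −Q/T_H = −32100/400 = -80.25 J/K and ΔS_cold = +Q/T_C = 32100/195 = 164.62 J/K.
ΔS_total = -80.25 + 164.62 = 84.4 J/K, positive as the second law requires.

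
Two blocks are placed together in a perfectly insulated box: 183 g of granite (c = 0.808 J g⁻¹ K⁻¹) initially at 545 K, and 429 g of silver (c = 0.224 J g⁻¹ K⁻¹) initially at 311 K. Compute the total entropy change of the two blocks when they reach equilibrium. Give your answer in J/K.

Energy balance: T_f = (m₁c₁T₁ + m₂c₂T₂)/(m₁c₁ + m₂c₂) = 452.83 K.
ΔS₁ = m₁c₁ ln(T_f/T₁) = 147.864 × ln(452.83/545) = -27.396 J/K.
ΔS₂ = m₂c₂ ln(T_f/T₂) = 96.096 × ln(452.83/311) = 36.105 J/K.
ΔS_total = -27.396 + 36.105 = 8.71 J/K.

ΔS_total = 8.71 J/K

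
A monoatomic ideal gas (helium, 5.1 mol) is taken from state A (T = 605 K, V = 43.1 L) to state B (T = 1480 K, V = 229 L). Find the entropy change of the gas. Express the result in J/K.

ΔS = 128 J/K

Entropy is a state function: ΔS = nC_V ln(T₂/T₁) + nR ln(V₂/V₁), with C_V = 3R/2 = 12.47 J mol⁻¹ K⁻¹ for a monoatomic ideal gas.
ΔS = 5.1 × [12.47 × ln(1480/605) + 8.314 × ln(229/43.1)] = 128 J/K.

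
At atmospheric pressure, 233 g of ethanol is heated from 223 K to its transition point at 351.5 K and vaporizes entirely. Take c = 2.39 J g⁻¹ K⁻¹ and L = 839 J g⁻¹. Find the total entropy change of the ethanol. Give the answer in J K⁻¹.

ΔS = 810 J/K

Warming step: ΔS₁ = m c ln(T_tr/T_i) = 233 × 2.39 × ln(351.5/223) = 253.4 J/K.
Phase change: ΔS₂ = +mL/T_tr = 233 × 839 / 351.5 = 556.2 J/K.
ΔS_total = (253.4) + (556.2) = 810 J/K.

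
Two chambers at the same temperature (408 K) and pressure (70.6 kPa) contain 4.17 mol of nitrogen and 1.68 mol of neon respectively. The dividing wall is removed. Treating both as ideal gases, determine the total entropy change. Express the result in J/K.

Mole fractions: x_A = 4.17/5.85 = 0.713, x_B = 0.287.
ΔS_mix = −R(n_A ln x_A + n_B ln x_B) = −8.314 × (4.17 ln 0.713 + 1.68 ln 0.287) = 29.2 J/K.

ΔS_mix = 29.2 J/K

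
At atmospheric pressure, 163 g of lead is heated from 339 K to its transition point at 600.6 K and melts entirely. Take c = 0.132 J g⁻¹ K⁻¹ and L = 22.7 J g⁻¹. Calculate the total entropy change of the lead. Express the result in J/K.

ΔS = 18.5 J/K

Warming step: ΔS₁ = m c ln(T_tr/T_i) = 163 × 0.132 × ln(600.6/339) = 12.31 J/K.
Phase change: ΔS₂ = +mL/T_tr = 163 × 22.7 / 600.6 = 6.161 J/K.
ΔS_total = (12.31) + (6.161) = 18.5 J/K.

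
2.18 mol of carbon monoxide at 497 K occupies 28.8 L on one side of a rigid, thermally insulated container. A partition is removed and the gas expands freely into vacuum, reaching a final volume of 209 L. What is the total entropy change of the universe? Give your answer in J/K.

No heat is exchanged and no work is done, so the ideal-gas temperature stays constant.
Entropy is a state function; using a reversible isothermal path, ΔS_gas = nR ln(V₂/V₁) = 2.18 × 8.314 × ln(209/28.8) = 35.9 J/K.
The insulated surroundings exchange no heat, so ΔS_surr = 0 and ΔS_universe = ΔS_gas.

ΔS_universe = 35.9 J/K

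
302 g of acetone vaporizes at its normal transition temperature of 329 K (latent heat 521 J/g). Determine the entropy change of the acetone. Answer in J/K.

Heat absorbed by the substance: Q = mL = 302 × 521 = 157342 J.
At constant T, ΔS = Q_rev/T = 157342 / 329 = 478 J/K.

ΔS = 478 J/K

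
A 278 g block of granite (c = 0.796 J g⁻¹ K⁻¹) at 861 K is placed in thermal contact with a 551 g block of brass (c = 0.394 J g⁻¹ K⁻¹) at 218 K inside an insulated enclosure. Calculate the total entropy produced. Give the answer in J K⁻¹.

ΔS_total = 95.8 J/K

Energy balance: T_f = (m₁c₁T₁ + m₂c₂T₂)/(m₁c₁ + m₂c₂) = 542.58 K.
ΔS₁ = m₁c₁ ln(T_f/T₁) = 221.288 × ln(542.58/861) = -102.2 J/K.
ΔS₂ = m₂c₂ ln(T_f/T₂) = 217.094 × ln(542.58/218) = 198 J/K.
ΔS_total = -102.2 + 198 = 95.8 J/K.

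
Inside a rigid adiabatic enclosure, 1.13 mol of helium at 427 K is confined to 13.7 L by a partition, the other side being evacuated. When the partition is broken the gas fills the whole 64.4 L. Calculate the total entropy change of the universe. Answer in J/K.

No heat is exchanged and no work is done, so the ideal-gas temperature stays constant.
Entropy is a state function; using a reversible isothermal path, ΔS_gas = nR ln(V₂/V₁) = 1.13 × 8.314 × ln(64.4/13.7) = 14.5 J/K.
The insulated surroundings exchange no heat, so ΔS_surr = 0 and ΔS_universe = ΔS_gas.

ΔS_universe = 14.5 J/K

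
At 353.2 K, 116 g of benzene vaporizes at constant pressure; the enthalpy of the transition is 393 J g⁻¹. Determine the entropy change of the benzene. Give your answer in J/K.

Heat absorbed by the substance: Q = mL = 116 × 393 = 45588 J.
At constant T, ΔS = Q_rev/T = 45588 / 353.2 = 129 J/K.

ΔS = 129 J/K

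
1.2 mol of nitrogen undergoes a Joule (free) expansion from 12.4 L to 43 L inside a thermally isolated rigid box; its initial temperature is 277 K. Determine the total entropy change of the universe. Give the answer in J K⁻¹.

ΔS_universe = 12.4 J/K

For an ideal gas in free expansion Q = 0 and W = 0, so T is unchanged.
Entropy is a state function; using a reversible isothermal path, ΔS_gas = nR ln(V₂/V₁) = 1.2 × 8.314 × ln(43/12.4) = 12.4 J/K.
The insulated surroundings exchange no heat, so ΔS_surr = 0 and ΔS_universe = ΔS_gas.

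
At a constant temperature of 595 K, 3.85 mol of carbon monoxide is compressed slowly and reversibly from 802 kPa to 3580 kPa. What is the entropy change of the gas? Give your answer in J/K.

For an isothermal ideal gas ΔS_gas = nR ln(P₁/P₂) = 3.85 × 8.314 × ln(802/3580) = -47.9 J/K.

ΔS_gas = -47.9 J/K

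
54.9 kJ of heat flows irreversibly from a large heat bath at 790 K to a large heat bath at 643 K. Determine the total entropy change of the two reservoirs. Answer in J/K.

ΔS_total = 15.9 J/K

ΔS_hot = −Q/T_H = −54900/790 = -69.49 J/K and ΔS_cold = +Q/T_C = 54900/643 = 85.38 J/K.
ΔS_total = -69.49 + 85.38 = 15.9 J/K, positive as the second law requires.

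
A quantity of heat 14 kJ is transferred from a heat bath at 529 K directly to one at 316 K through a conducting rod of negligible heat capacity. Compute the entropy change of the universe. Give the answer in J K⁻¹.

ΔS_total = 17.8 J/K

ΔS_hot = −Q/T_H = −14000/529 = -26.47 J/K and ΔS_cold = +Q/T_C = 14000/316 = 44.3 J/K.
ΔS_total = -26.47 + 44.3 = 17.8 J/K, positive as the second law requires.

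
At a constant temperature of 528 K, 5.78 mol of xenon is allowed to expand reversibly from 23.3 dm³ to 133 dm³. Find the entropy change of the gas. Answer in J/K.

For an isothermal ideal gas ΔS_gas = nR ln(V₂/V₁) = 5.78 × 8.314 × ln(133/23.3) = 83.7 J/K.

ΔS_gas = 83.7 J/K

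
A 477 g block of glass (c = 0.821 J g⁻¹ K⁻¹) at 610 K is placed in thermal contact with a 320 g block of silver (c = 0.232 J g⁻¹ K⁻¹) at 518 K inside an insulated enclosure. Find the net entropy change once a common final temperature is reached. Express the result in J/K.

Energy balance: T_f = (m₁c₁T₁ + m₂c₂T₂)/(m₁c₁ + m₂c₂) = 595.34 K.
ΔS₁ = m₁c₁ ln(T_f/T₁) = 391.617 × ln(595.34/610) = -9.527 J/K.
ΔS₂ = m₂c₂ ln(T_f/T₂) = 74.24 × ln(595.34/518) = 10.33 J/K.
ΔS_total = -9.527 + 10.33 = 0.803 J/K.

ΔS_total = 0.803 J/K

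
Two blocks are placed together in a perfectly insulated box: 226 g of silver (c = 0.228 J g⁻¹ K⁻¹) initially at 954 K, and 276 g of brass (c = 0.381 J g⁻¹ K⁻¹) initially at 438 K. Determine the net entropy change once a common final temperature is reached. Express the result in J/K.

ΔS_total = 11.2 J/K

Energy balance: T_f = (m₁c₁T₁ + m₂c₂T₂)/(m₁c₁ + m₂c₂) = 607.69 K.
ΔS₁ = m₁c₁ ln(T_f/T₁) = 51.528 × ln(607.69/954) = -23.24 J/K.
ΔS₂ = m₂c₂ ln(T_f/T₂) = 105.156 × ln(607.69/438) = 34.43 J/K.
ΔS_total = -23.24 + 34.43 = 11.2 J/K.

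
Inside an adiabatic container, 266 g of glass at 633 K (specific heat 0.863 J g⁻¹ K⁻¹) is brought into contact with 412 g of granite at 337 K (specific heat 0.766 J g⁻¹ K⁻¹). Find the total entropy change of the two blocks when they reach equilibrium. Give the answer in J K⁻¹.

Energy balance: T_f = (m₁c₁T₁ + m₂c₂T₂)/(m₁c₁ + m₂c₂) = 461.64 K.
ΔS₁ = m₁c₁ ln(T_f/T₁) = 229.558 × ln(461.64/633) = -72.467 J/K.
ΔS₂ = m₂c₂ ln(T_f/T₂) = 315.592 × ln(461.64/337) = 99.32 J/K.
ΔS_total = -72.467 + 99.32 = 26.9 J/K.

ΔS_total = 26.9 J/K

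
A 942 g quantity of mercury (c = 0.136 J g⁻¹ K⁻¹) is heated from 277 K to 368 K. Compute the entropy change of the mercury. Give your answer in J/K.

ΔS = ∫dQ_rev/T = m c ln(T₂/T₁) = 942 × 0.136 × ln(368/277) = 36.4 J/K.

ΔS = 36.4 J/K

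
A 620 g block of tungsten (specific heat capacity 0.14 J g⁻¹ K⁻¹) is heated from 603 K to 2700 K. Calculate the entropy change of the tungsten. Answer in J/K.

ΔS = 130 J/K

ΔS = ∫dQ_rev/T = m c ln(T₂/T₁) = 620 × 0.14 × ln(2700/603) = 130 J/K.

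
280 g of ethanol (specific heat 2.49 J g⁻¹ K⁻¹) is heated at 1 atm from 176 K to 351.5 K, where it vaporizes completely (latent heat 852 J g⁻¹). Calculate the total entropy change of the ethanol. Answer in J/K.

ΔS = 1160 J/K

Warming step: ΔS₁ = m c ln(T_tr/T_i) = 280 × 2.49 × ln(351.5/176) = 482.3 J/K.
Phase change: ΔS₂ = +mL/T_tr = 280 × 852 / 351.5 = 678.7 J/K.
ΔS_total = (482.3) + (678.7) = 1160 J/K.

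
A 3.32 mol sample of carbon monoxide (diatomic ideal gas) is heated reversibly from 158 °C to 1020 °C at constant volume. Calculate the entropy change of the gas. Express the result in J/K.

In kelvin: T₁ = 431.15 K, T₂ = 1293.15 K. At constant volume, ΔS = nC_V ln(T₂/T₁) with C_V = 5R/2 = 20.79 J mol⁻¹ K⁻¹.
ΔS = 3.32 × 20.79 × ln(1293.15/431.15) = 75.8 J/K.

ΔS = 75.8 J/K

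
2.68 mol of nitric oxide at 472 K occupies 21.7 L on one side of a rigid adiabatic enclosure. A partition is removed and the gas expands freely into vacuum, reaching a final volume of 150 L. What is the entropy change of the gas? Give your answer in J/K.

ΔS_gas = 43.1 J/K

For an ideal gas in free expansion Q = 0 and W = 0, so T is unchanged.
Entropy is a state function; using a reversible isothermal path, ΔS_gas = nR ln(V₂/V₁) = 2.68 × 8.314 × ln(150/21.7) = 43.1 J/K.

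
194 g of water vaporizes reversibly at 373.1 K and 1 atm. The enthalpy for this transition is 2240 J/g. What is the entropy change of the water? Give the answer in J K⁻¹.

ΔS = 1160 J/K

Heat absorbed by the substance: Q = mL = 194 × 2240 = 434560 J.
At constant T, ΔS = Q_rev/T = 434560 / 373.1 = 1160 J/K.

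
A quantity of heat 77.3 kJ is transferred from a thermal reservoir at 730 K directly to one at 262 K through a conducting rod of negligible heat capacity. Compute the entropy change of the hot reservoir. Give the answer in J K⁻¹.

The hot reservoir loses heat Q, so ΔS_hot = −Q/T_H = −77300/730 = -106 J/K.

ΔS_hot = -106 J/K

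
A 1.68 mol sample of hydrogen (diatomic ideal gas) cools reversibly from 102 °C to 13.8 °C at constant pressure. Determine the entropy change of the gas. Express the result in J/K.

In kelvin: T₁ = 375.15 K, T₂ = 286.95 K. At constant pressure, ΔS = nC_p ln(T₂/T₁) with C_p = 7R/2 = 29.1 J mol⁻¹ K⁻¹.
ΔS = 1.68 × 29.1 × ln(286.95/375.15) = -13.1 J/K.

ΔS = -13.1 J/K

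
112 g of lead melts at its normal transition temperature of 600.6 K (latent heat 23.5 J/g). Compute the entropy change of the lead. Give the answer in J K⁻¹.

ΔS = 4.38 J/K

Heat absorbed by the substance: Q = mL = 112 × 23.5 = 2632 J.
At constant T, ΔS = Q_rev/T = 2632 / 600.6 = 4.38 J/K.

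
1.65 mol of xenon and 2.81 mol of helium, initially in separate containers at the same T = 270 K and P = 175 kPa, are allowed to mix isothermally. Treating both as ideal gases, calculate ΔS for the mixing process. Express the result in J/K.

Mole fractions: x_A = 1.65/4.46 = 0.37, x_B = 0.63.
ΔS_mix = −R(n_A ln x_A + n_B ln x_B) = −8.314 × (1.65 ln 0.37 + 2.81 ln 0.63) = 24.4 J/K.

ΔS_mix = 24.4 J/K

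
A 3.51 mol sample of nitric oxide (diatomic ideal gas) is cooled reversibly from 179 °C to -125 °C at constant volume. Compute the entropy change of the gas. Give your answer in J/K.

ΔS = -81.4 J/K

In kelvin: T₁ = 452.15 K, T₂ = 148.15 K. At constant volume, ΔS = nC_V ln(T₂/T₁) with C_V = 5R/2 = 20.79 J mol⁻¹ K⁻¹.
ΔS = 3.51 × 20.79 × ln(148.15/452.15) = -81.4 J/K.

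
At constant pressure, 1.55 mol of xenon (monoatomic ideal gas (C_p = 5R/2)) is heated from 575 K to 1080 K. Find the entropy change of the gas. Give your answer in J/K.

At constant pressure, ΔS = nC_p ln(T₂/T₁) with C_p = 5R/2 = 20.79 J mol⁻¹ K⁻¹.
ΔS = 1.55 × 20.79 × ln(1080/575) = 20.3 J/K.

ΔS = 20.3 J/K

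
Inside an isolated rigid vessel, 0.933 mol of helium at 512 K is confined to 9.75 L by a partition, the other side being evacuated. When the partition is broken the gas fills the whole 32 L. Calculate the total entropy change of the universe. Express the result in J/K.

For an ideal gas in free expansion Q = 0 and W = 0, so T is unchanged.
Entropy is a state function; using a reversible isothermal path, ΔS_gas = nR ln(V₂/V₁) = 0.933 × 8.314 × ln(32/9.75) = 9.22 J/K.
The insulated surroundings exchange no heat, so ΔS_surr = 0 and ΔS_universe = ΔS_gas.

ΔS_universe = 9.22 J/K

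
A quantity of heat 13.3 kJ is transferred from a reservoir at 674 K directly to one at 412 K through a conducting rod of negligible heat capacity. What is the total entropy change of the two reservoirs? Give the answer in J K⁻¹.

ΔS_hot = −Q/T_H = −13300/674 = -19.733 J/K and ΔS_cold = +Q/T_C = 13300/412 = 32.282 J/K.
ΔS_total = -19.733 + 32.282 = 12.5 J/K, positive as the second law requires.

ΔS_total = 12.5 J/K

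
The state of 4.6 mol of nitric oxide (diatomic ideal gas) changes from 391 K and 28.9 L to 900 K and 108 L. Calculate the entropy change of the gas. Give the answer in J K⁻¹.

ΔS = 130 J/K

Entropy is a state function: ΔS = nC_V ln(T₂/T₁) + nR ln(V₂/V₁), with C_V = 5R/2 = 20.79 J mol⁻¹ K⁻¹ for a diatomic ideal gas.
ΔS = 4.6 × [20.79 × ln(900/391) + 8.314 × ln(108/28.9)] = 130 J/K.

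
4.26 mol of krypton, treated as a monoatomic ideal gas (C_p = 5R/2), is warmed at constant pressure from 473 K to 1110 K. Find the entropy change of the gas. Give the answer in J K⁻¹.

At constant pressure, ΔS = nC_p ln(T₂/T₁) with C_p = 5R/2 = 20.79 J mol⁻¹ K⁻¹.
ΔS = 4.26 × 20.79 × ln(1110/473) = 75.5 J/K.

ΔS = 75.5 J/K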